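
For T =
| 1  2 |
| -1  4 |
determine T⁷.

tr T = 5 and det T = 6, so the characteristic polynomial is λ² − (5)λ + (6) with roots 2 and 3.
Eigenvectors give P = [[2, -1], [1, -1]] with P⁻¹ = [[1, -1], [1, -2]], and T = P·diag(2, 3)·P⁻¹.
Then T⁷ = P·diag(128, 2187)·P⁻¹ = [[256, -2187], [128, -2187]] · [[1, -1], [1, -2]] = [[-1931, 4118], [-2059, 4246]].

[[-1931, 4118], [-2059, 4246]]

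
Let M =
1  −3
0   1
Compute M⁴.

[[1, −12], [0, 1]]

M = I + N where N = [[0, −3], [0, 0]] is strictly upper-triangular, so N² = 0.
(I + N)⁴ = I + 4·N = [[1, −12], [0, 1]].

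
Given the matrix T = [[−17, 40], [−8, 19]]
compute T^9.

[[−78737, 196840], [−39368, 98419]]

tr T = 2 and det T = −3, so the characteristic polynomial is λ² − (2)λ + (−3) with roots −1 and 3.
Eigenvectors give P = [[5, 2], [2, 1]] with P⁻¹ = [[1, −2], [−2, 5]], and T = P·diag(−1, 3)·P⁻¹.
Then T^9 = P·diag(−1, 19683)·P⁻¹ = [[−5, 39366], [−2, 19683]] · [[1, −2], [−2, 5]] = [[−78737, 196840], [−39368, 98419]].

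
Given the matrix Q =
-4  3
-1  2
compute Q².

[[13, -6], [2, 1]]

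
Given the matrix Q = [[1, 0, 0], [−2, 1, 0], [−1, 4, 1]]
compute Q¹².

[[1, 0, 0], [−24, 1, 0], [−540, 48, 1]]

Q = I + N where N = [[0, 0, 0], [−2, 0, 0], [−1, 4, 0]] is strictly lower-triangular, so N³ = 0.
(I + N)¹² = I + 12·N + 66·N² = [[1, 0, 0], [−24, 1, 0], [−540, 48, 1]].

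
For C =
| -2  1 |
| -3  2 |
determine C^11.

[[-2, 1], [-3, 2]]

C² = I (check: tr C = 0 and det C = -1), so C^11 = C since 11 is odd.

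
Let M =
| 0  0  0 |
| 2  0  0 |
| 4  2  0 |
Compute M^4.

M is strictly triangular, hence nilpotent: M^3 = 0, so M^4 = 0.

[[0, 0, 0], [0, 0, 0], [0, 0, 0]]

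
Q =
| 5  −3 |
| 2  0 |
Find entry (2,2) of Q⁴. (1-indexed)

tr Q = 5 and det Q = 6, so the characteristic polynomial is λ² − (5)λ + (6) with roots 2 and 3.
Eigenvectors give P = [[1, 3], [1, 2]] with P⁻¹ = [[−2, 3], [1, −1]], and Q = P·diag(2, 3)·P⁻¹.
Then Q⁴ = P·diag(16, 81)·P⁻¹ = [[16, 243], [16, 162]] · [[−2, 3], [1, −1]] = [[211, −195], [130, −114]].

−114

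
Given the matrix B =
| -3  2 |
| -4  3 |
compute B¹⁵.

B² = I (check: tr B = 0 and det B = -1), so B¹⁵ = B since 15 is odd.

[[-3, 2], [-4, 3]]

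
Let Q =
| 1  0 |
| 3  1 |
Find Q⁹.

[[1, 0], [27, 1]]

Q = I + N where N = [[0, 0], [3, 0]] is strictly lower-triangular, so N² = 0.
(I + N)⁹ = I + 9·N = [[1, 0], [27, 1]].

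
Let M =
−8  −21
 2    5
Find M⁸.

[[1786, 5355], [−510, −1529]]

tr M = −3 and det M = 2, so the characteristic polynomial is λ² − (−3)λ + (2) with roots −1 and −2.
Eigenvectors give P = [[3, −7], [−1, 2]] with P⁻¹ = [[−2, −7], [−1, −3]], and M = P·diag(−1, −2)·P⁻¹.
Then M⁸ = P·diag(1, 256)·P⁻¹ = [[3, −1792], [−1, 512]] · [[−2, −7], [−1, −3]] = [[1786, 5355], [−510, −1529]].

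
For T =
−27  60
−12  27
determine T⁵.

[[−2187, 4860], [−972, 2187]]

tr T = 0 and det T = −9, so the characteristic polynomial is λ² − (0)λ + (−9) with roots −3 and 3.
Eigenvectors give P = [[−5, −2], [−2, −1]] with P⁻¹ = [[−1, 2], [2, −5]], and T = P·diag(−3, 3)·P⁻¹.
Then T⁵ = P·diag(−243, 243)·P⁻¹ = [[1215, −486], [486, −243]] · [[−1, 2], [2, −5]] = [[−2187, 4860], [−972, 2187]].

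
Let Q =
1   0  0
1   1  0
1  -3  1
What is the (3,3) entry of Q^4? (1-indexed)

Q = I + N where N = [[0, 0, 0], [1, 0, 0], [1, -3, 0]] is strictly lower-triangular, so N^3 = 0.
(I + N)^4 = I + 4·N + 6·N^2 = [[1, 0, 0], [4, 1, 0], [-14, -12, 1]].

1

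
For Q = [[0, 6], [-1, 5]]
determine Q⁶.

tr Q = 5 and det Q = 6, so the characteristic polynomial is λ² − (5)λ + (6) with roots 3 and 2.
Eigenvectors give P = [[2, 3], [1, 1]] with P⁻¹ = [[-1, 3], [1, -2]], and Q = P·diag(3, 2)·P⁻¹.
Then Q⁶ = P·diag(729, 64)·P⁻¹ = [[1458, 192], [729, 64]] · [[-1, 3], [1, -2]] = [[-1266, 3990], [-665, 2059]].

[[-1266, 3990], [-665, 2059]]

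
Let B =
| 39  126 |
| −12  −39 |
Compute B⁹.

tr B = 0 and det B = −9, so the characteristic polynomial is λ² − (0)λ + (−9) with roots 3 and −3.
Eigenvectors give P = [[−7, −3], [2, 1]] with P⁻¹ = [[−1, −3], [2, 7]], and B = P·diag(3, −3)·P⁻¹.
Then B⁹ = P·diag(19683, −19683)·P⁻¹ = [[−137781, 59049], [39366, −19683]] · [[−1, −3], [2, 7]] = [[255879, 826686], [−78732, −255879]].

[[255879, 826686], [−78732, −255879]]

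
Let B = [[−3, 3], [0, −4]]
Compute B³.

[[−27, 111], [0, −64]]

B² = [[9, −21], [0, 16]]
B³ = [[−27, 111], [0, −64]]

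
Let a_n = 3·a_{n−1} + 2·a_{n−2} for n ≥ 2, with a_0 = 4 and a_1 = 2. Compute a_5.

With companion matrix C = [[3, 2], [1, 0]], [a_n, a_{n−1}]ᵀ = C·[a_{n−1}, a_{n−2}]ᵀ, so [a_5, a_4]ᵀ = C^4·[a_1, a_0]ᵀ.
C^4 = [[139, 78], [39, 22]], giving [a_5, a_4]ᵀ = [[590], [166]].

590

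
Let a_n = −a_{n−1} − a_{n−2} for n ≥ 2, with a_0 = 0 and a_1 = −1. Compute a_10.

With companion matrix A = [[−1, −1], [1, 0]], [a_n, a_{n−1}]ᵀ = A·[a_{n−1}, a_{n−2}]ᵀ, so [a_10, a_9]ᵀ = A⁹·[a_1, a_0]ᵀ.
A⁹ = [[1, 0], [0, 1]], giving [a_10, a_9]ᵀ = [[−1], [0]].

−1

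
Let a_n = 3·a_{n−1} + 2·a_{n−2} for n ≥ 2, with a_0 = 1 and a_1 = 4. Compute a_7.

With companion matrix A = [[3, 2], [1, 0]], [a_n, a_{n−1}]ᵀ = A·[a_{n−1}, a_{n−2}]ᵀ, so [a_7, a_6]ᵀ = A^6·[a_1, a_0]ᵀ.
A^6 = [[1763, 990], [495, 278]], giving [a_7, a_6]ᵀ = [[8042], [2258]].

8042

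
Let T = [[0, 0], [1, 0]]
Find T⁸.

T is strictly triangular, hence nilpotent: T² = 0, so T⁸ = 0.

[[0, 0], [0, 0]]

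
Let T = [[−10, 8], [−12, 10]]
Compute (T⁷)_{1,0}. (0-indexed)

tr T = 0 and det T = −4, so the characteristic polynomial is λ² − (0)λ + (−4) with roots 2 and −2.
Eigenvectors give P = [[−2, 1], [−3, 1]] with P⁻¹ = [[1, −1], [3, −2]], and T = P·diag(2, −2)·P⁻¹.
Then T⁷ = P·diag(128, −128)·P⁻¹ = [[−256, −128], [−384, −128]] · [[1, −1], [3, −2]] = [[−640, 512], [−768, 640]].

−768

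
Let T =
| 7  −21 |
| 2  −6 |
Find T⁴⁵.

T² = T (a projection; rank 1, trace 1), so T⁴⁵ = T.

[[7, −21], [2, −6]]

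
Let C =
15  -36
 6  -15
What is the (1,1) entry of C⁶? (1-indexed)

729

tr C = 0 and det C = -9, so the characteristic polynomial is λ² − (0)λ + (-9) with roots 3 and -3.
Eigenvectors give P = [[3, 2], [1, 1]] with P⁻¹ = [[1, -2], [-1, 3]], and C = P·diag(3, -3)·P⁻¹.
Then C⁶ = P·diag(729, 729)·P⁻¹ = [[2187, 1458], [729, 729]] · [[1, -2], [-1, 3]] = [[729, 0], [0, 729]].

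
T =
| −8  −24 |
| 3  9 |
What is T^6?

T² = T (a projection; rank 1, trace 1), so T^6 = T.

[[−8, −24], [3, 9]]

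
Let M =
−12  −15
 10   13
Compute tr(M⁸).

tr M = 1 and det M = −6, so the characteristic polynomial is λ² − (1)λ + (−6) with roots 3 and −2.
Eigenvectors give P = [[1, 3], [−1, −2]] with P⁻¹ = [[−2, −3], [1, 1]], and M = P·diag(3, −2)·P⁻¹.
Then M⁸ = P·diag(6561, 256)·P⁻¹ = [[6561, 768], [−6561, −512]] · [[−2, −3], [1, 1]] = [[−12354, −18915], [12610, 19171]].

6817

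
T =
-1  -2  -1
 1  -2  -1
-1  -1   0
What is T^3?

T^2 = [[0, 7, 3], [-2, 3, 1], [0, 4, 2]]
T^3 = [[4, -17, -7], [4, -3, -1], [2, -10, -4]]

[[4, -17, -7], [4, -3, -1], [2, -10, -4]]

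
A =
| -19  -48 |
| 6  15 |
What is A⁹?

[[-177139, -472368], [59046, 157455]]

tr A = -4 and det A = 3, so the characteristic polynomial is λ² − (-4)λ + (3) with roots -1 and -3.
Eigenvectors give P = [[-8, -3], [3, 1]] with P⁻¹ = [[1, 3], [-3, -8]], and A = P·diag(-1, -3)·P⁻¹.
Then A⁹ = P·diag(-1, -19683)·P⁻¹ = [[8, 59049], [-3, -19683]] · [[1, 3], [-3, -8]] = [[-177139, -472368], [59046, 157455]].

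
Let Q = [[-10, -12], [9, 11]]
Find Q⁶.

[[-188, -252], [189, 253]]

tr Q = 1 and det Q = -2, so the characteristic polynomial is λ² − (1)λ + (-2) with roots -1 and 2.
Eigenvectors give P = [[4, -1], [-3, 1]] with P⁻¹ = [[1, 1], [3, 4]], and Q = P·diag(-1, 2)·P⁻¹.
Then Q⁶ = P·diag(1, 64)·P⁻¹ = [[4, -64], [-3, 64]] · [[1, 1], [3, 4]] = [[-188, -252], [189, 253]].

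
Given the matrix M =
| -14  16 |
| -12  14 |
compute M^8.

[[256, 0], [0, 256]]

tr M = 0 and det M = -4, so the characteristic polynomial is λ² − (0)λ + (-4) with roots -2 and 2.
Eigenvectors give P = [[4, 1], [3, 1]] with P⁻¹ = [[1, -1], [-3, 4]], and M = P·diag(-2, 2)·P⁻¹.
Then M^8 = P·diag(256, 256)·P⁻¹ = [[1024, 256], [768, 256]] · [[1, -1], [-3, 4]] = [[256, 0], [0, 256]].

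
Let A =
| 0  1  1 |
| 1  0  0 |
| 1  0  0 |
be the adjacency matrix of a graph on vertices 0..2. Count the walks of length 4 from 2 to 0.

0

The number of length-4 walks from vertex 2 to vertex 0 is entry (2,0) of A⁴, where A is the adjacency matrix.
A² = [[2, 0, 0], [0, 1, 1], [0, 1, 1]]
A³ = [[0, 2, 2], [2, 0, 0], [2, 0, 0]]
A⁴ = [[4, 0, 0], [0, 2, 2], [0, 2, 2]]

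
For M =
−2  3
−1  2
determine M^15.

M² = I (check: tr M = 0 and det M = −1), so M^15 = M since 15 is odd.

[[−2, 3], [−1, 2]]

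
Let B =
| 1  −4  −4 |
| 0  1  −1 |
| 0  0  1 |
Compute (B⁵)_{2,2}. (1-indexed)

B = I + N where N = [[0, −4, −4], [0, 0, −1], [0, 0, 0]] is strictly upper-triangular, so N³ = 0.
(I + N)⁵ = I + 5·N + 10·N² = [[1, −20, 20], [0, 1, −5], [0, 0, 1]].

1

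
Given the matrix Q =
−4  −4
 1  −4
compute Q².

[[12, 32], [−8, 12]]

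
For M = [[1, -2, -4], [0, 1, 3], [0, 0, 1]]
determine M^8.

M = I + N where N = [[0, -2, -4], [0, 0, 3], [0, 0, 0]] is strictly upper-triangular, so N^3 = 0.
(I + N)^8 = I + 8·N + 28·N^2 = [[1, -16, -200], [0, 1, 24], [0, 0, 1]].

[[1, -16, -200], [0, 1, 24], [0, 0, 1]]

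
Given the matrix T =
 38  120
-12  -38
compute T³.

tr T = 0 and det T = -4, so the characteristic polynomial is λ² − (0)λ + (-4) with roots 2 and -2.
Eigenvectors give P = [[10, 3], [-3, -1]] with P⁻¹ = [[1, 3], [-3, -10]], and T = P·diag(2, -2)·P⁻¹.
Then T³ = P·diag(8, -8)·P⁻¹ = [[80, -24], [-24, 8]] · [[1, 3], [-3, -10]] = [[152, 480], [-48, -152]].

[[152, 480], [-48, -152]]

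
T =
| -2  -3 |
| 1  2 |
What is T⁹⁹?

T² = I (check: tr T = 0 and det T = -1), so T⁹⁹ = T since 99 is odd.

[[-2, -3], [1, 2]]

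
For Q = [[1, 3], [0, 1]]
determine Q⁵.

Q = I + N where N = [[0, 3], [0, 0]] is strictly upper-triangular, so N² = 0.
(I + N)⁵ = I + 5·N = [[1, 15], [0, 1]].

[[1, 15], [0, 1]]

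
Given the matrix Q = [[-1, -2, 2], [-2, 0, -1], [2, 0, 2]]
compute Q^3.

Q^2 = [[9, 2, 4], [0, 4, -6], [2, -4, 8]]
Q^3 = [[-5, -18, 24], [-20, 0, -16], [22, -4, 24]]

[[-5, -18, 24], [-20, 0, -16], [22, -4, 24]]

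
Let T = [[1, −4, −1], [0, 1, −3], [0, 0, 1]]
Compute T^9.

T = I + N where N = [[0, −4, −1], [0, 0, −3], [0, 0, 0]] is strictly upper-triangular, so N^3 = 0.
(I + N)^9 = I + 9·N + 36·N^2 = [[1, −36, 423], [0, 1, −27], [0, 0, 1]].

[[1, −36, 423], [0, 1, −27], [0, 0, 1]]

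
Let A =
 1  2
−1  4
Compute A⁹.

[[−18659, 38342], [−19171, 38854]]

tr A = 5 and det A = 6, so the characteristic polynomial is λ² − (5)λ + (6) with roots 2 and 3.
Eigenvectors give P = [[2, −1], [1, −1]] with P⁻¹ = [[1, −1], [1, −2]], and A = P·diag(2, 3)·P⁻¹.
Then A⁹ = P·diag(512, 19683)·P⁻¹ = [[1024, −19683], [512, −19683]] · [[1, −1], [1, −2]] = [[−18659, 38342], [−19171, 38854]].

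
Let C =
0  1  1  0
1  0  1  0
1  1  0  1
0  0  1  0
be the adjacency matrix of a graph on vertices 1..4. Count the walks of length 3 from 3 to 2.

4

The number of length-3 walks from vertex 3 to vertex 2 is entry (3,2) of C³, where C is the adjacency matrix.
C² = [[2, 1, 1, 1], [1, 2, 1, 1], [1, 1, 3, 0], [1, 1, 0, 1]]
C³ = [[2, 3, 4, 1], [3, 2, 4, 1], [4, 4, 2, 3], [1, 1, 3, 0]]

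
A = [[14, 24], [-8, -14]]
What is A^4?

tr A = 0 and det A = -4, so the characteristic polynomial is λ² − (0)λ + (-4) with roots -2 and 2.
Eigenvectors give P = [[-3, -2], [2, 1]] with P⁻¹ = [[1, 2], [-2, -3]], and A = P·diag(-2, 2)·P⁻¹.
Then A^4 = P·diag(16, 16)·P⁻¹ = [[-48, -32], [32, 16]] · [[1, 2], [-2, -3]] = [[16, 0], [0, 16]].

[[16, 0], [0, 16]]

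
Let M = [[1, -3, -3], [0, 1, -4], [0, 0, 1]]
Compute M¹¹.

M = I + N where N = [[0, -3, -3], [0, 0, -4], [0, 0, 0]] is strictly upper-triangular, so N³ = 0.
(I + N)¹¹ = I + 11·N + 55·N² = [[1, -33, 627], [0, 1, -44], [0, 0, 1]].

[[1, -33, 627], [0, 1, -44], [0, 0, 1]]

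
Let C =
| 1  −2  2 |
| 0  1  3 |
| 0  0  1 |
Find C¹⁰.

C = I + N where N = [[0, −2, 2], [0, 0, 3], [0, 0, 0]] is strictly upper-triangular, so N³ = 0.
(I + N)¹⁰ = I + 10·N + 45·N² = [[1, −20, −250], [0, 1, 30], [0, 0, 1]].

[[1, −20, −250], [0, 1, 30], [0, 0, 1]]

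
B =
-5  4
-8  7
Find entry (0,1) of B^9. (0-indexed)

19684

tr B = 2 and det B = -3, so the characteristic polynomial is λ² − (2)λ + (-3) with roots 3 and -1.
Eigenvectors give P = [[-1, 1], [-2, 1]] with P⁻¹ = [[1, -1], [2, -1]], and B = P·diag(3, -1)·P⁻¹.
Then B^9 = P·diag(19683, -1)·P⁻¹ = [[-19683, -1], [-39366, -1]] · [[1, -1], [2, -1]] = [[-19685, 19684], [-39368, 39367]].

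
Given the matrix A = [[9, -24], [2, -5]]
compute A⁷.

[[8745, -26232], [2186, -6557]]

tr A = 4 and det A = 3, so the characteristic polynomial is λ² − (4)λ + (3) with roots 1 and 3.
Eigenvectors give P = [[3, 4], [1, 1]] with P⁻¹ = [[-1, 4], [1, -3]], and A = P·diag(1, 3)·P⁻¹.
Then A⁷ = P·diag(1, 2187)·P⁻¹ = [[3, 8748], [1, 2187]] · [[-1, 4], [1, -3]] = [[8745, -26232], [2186, -6557]].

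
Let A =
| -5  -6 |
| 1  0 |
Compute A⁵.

[[-665, -1266], [211, 390]]

tr A = -5 and det A = 6, so the characteristic polynomial is λ² − (-5)λ + (6) with roots -3 and -2.
Eigenvectors give P = [[-3, -2], [1, 1]] with P⁻¹ = [[-1, -2], [1, 3]], and A = P·diag(-3, -2)·P⁻¹.
Then A⁵ = P·diag(-243, -32)·P⁻¹ = [[729, 64], [-243, -32]] · [[-1, -2], [1, 3]] = [[-665, -1266], [211, 390]].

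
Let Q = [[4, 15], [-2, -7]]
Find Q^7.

tr Q = -3 and det Q = 2, so the characteristic polynomial is λ² − (-3)λ + (2) with roots -1 and -2.
Eigenvectors give P = [[-3, -5], [1, 2]] with P⁻¹ = [[-2, -5], [1, 3]], and Q = P·diag(-1, -2)·P⁻¹.
Then Q^7 = P·diag(-1, -128)·P⁻¹ = [[3, 640], [-1, -256]] · [[-2, -5], [1, 3]] = [[634, 1905], [-254, -763]].

[[634, 1905], [-254, -763]]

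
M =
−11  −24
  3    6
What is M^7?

[[−18659, −49416], [6177, 16344]]

tr M = −5 and det M = 6, so the characteristic polynomial is λ² − (−5)λ + (6) with roots −2 and −3.
Eigenvectors give P = [[−8, −3], [3, 1]] with P⁻¹ = [[1, 3], [−3, −8]], and M = P·diag(−2, −3)·P⁻¹.
Then M^7 = P·diag(−128, −2187)·P⁻¹ = [[1024, 6561], [−384, −2187]] · [[1, 3], [−3, −8]] = [[−18659, −49416], [6177, 16344]].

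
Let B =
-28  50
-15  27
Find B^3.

[[-202, 350], [-105, 183]]

tr B = -1 and det B = -6, so the characteristic polynomial is λ² − (-1)λ + (-6) with roots 2 and -3.
Eigenvectors give P = [[-5, 2], [-3, 1]] with P⁻¹ = [[1, -2], [3, -5]], and B = P·diag(2, -3)·P⁻¹.
Then B^3 = P·diag(8, -27)·P⁻¹ = [[-40, -54], [-24, -27]] · [[1, -2], [3, -5]] = [[-202, 350], [-105, 183]].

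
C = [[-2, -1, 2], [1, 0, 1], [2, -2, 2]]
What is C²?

[[7, -2, -1], [0, -3, 4], [-2, -6, 6]]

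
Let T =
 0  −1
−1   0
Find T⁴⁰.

T² = I (check: tr T = 0 and det T = −1), so T⁴⁰ = I since 40 is even.

[[1, 0], [0, 1]]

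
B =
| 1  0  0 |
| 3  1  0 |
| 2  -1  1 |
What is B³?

B = I + N where N = [[0, 0, 0], [3, 0, 0], [2, -1, 0]] is strictly lower-triangular, so N³ = 0.
(I + N)³ = I + 3·N + 3·N² = [[1, 0, 0], [9, 1, 0], [-3, -3, 1]].

[[1, 0, 0], [9, 1, 0], [-3, -3, 1]]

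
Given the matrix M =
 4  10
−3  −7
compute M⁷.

tr M = −3 and det M = 2, so the characteristic polynomial is λ² − (−3)λ + (2) with roots −2 and −1.
Eigenvectors give P = [[5, −2], [−3, 1]] with P⁻¹ = [[−1, −2], [−3, −5]], and M = P·diag(−2, −1)·P⁻¹.
Then M⁷ = P·diag(−128, −1)·P⁻¹ = [[−640, 2], [384, −1]] · [[−1, −2], [−3, −5]] = [[634, 1270], [−381, −763]].

[[634, 1270], [−381, −763]]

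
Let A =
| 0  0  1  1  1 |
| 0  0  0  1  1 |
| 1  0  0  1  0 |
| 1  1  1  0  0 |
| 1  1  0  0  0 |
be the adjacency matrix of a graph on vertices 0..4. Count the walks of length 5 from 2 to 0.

The number of length-5 walks from vertex 2 to vertex 0 is entry (2,0) of A^5, where A is the adjacency matrix.
A^2 = [[3, 2, 1, 1, 0], [2, 2, 1, 0, 0], [1, 1, 2, 1, 1], [1, 0, 1, 3, 2], [0, 0, 1, 2, 2]]
A^3 = [[2, 1, 4, 6, 5], [1, 0, 2, 5, 4], [4, 2, 2, 4, 2], [6, 5, 4, 2, 1], [5, 4, 2, 1, 0]]
A^4 = [[15, 11, 8, 7, 3], [11, 9, 6, 3, 1], [8, 6, 8, 8, 6], [7, 3, 8, 15, 11], [3, 1, 6, 11, 9]]
A^5 = [[18, 10, 22, 34, 26], [10, 4, 14, 26, 20], [22, 14, 16, 22, 14], [34, 26, 22, 18, 10], [26, 20, 14, 10, 4]]

22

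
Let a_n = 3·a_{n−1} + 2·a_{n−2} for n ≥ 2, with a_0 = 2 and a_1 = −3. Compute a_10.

With companion matrix Q = [[3, 2], [1, 0]], [a_n, a_{n−1}]ᵀ = Q·[a_{n−1}, a_{n−2}]ᵀ, so [a_10, a_9]ᵀ = Q⁹·[a_1, a_0]ᵀ.
Q⁹ = [[79647, 44726], [22363, 12558]], giving [a_10, a_9]ᵀ = [[−149489], [−41973]].

−149489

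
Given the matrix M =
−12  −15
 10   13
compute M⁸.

tr M = 1 and det M = −6, so the characteristic polynomial is λ² − (1)λ + (−6) with roots 3 and −2.
Eigenvectors give P = [[1, 3], [−1, −2]] with P⁻¹ = [[−2, −3], [1, 1]], and M = P·diag(3, −2)·P⁻¹.
Then M⁸ = P·diag(6561, 256)·P⁻¹ = [[6561, 768], [−6561, −512]] · [[−2, −3], [1, 1]] = [[−12354, −18915], [12610, 19171]].

[[−12354, −18915], [12610, 19171]]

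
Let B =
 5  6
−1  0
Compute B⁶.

[[2059, 3990], [−665, −1266]]

tr B = 5 and det B = 6, so the characteristic polynomial is λ² − (5)λ + (6) with roots 2 and 3.
Eigenvectors give P = [[2, 3], [−1, −1]] with P⁻¹ = [[−1, −3], [1, 2]], and B = P·diag(2, 3)·P⁻¹.
Then B⁶ = P·diag(64, 729)·P⁻¹ = [[128, 2187], [−64, −729]] · [[−1, −3], [1, 2]] = [[2059, 3990], [−665, −1266]].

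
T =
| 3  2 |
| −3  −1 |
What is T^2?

[[3, 4], [−6, −5]]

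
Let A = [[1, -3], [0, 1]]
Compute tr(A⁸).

A = I + N where N = [[0, -3], [0, 0]] is strictly upper-triangular, so N² = 0.
(I + N)⁸ = I + 8·N = [[1, -24], [0, 1]].

2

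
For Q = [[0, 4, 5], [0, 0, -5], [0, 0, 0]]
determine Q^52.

[[0, 0, 0], [0, 0, 0], [0, 0, 0]]

Q is strictly triangular, hence nilpotent: Q^3 = 0, so Q^52 = 0.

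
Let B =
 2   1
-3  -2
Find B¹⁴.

[[1, 0], [0, 1]]

B² = I (check: tr B = 0 and det B = -1), so B¹⁴ = I since 14 is even.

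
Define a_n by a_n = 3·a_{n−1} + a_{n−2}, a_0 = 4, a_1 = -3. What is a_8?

-7025

With companion matrix C = [[3, 1], [1, 0]], [a_n, a_{n−1}]ᵀ = C·[a_{n−1}, a_{n−2}]ᵀ, so [a_8, a_7]ᵀ = C⁷·[a_1, a_0]ᵀ.
C⁷ = [[3927, 1189], [1189, 360]], giving [a_8, a_7]ᵀ = [[-7025], [-2127]].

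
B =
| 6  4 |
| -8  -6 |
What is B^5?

tr B = 0 and det B = -4, so the characteristic polynomial is λ² − (0)λ + (-4) with roots 2 and -2.
Eigenvectors give P = [[-1, -1], [1, 2]] with P⁻¹ = [[-2, -1], [1, 1]], and B = P·diag(2, -2)·P⁻¹.
Then B^5 = P·diag(32, -32)·P⁻¹ = [[-32, 32], [32, -64]] · [[-2, -1], [1, 1]] = [[96, 64], [-128, -96]].

[[96, 64], [-128, -96]]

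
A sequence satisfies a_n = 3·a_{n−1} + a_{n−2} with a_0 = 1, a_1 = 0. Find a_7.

With companion matrix A = [[3, 1], [1, 0]], [a_n, a_{n−1}]ᵀ = A·[a_{n−1}, a_{n−2}]ᵀ, so [a_7, a_6]ᵀ = A⁶·[a_1, a_0]ᵀ.
A⁶ = [[1189, 360], [360, 109]], giving [a_7, a_6]ᵀ = [[360], [109]].

360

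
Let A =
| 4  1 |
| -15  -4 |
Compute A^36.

[[1, 0], [0, 1]]

A² = I (check: tr A = 0 and det A = -1), so A^36 = I since 36 is even.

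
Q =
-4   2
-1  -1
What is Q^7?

[[-4246, 4118], [-2059, 1931]]

tr Q = -5 and det Q = 6, so the characteristic polynomial is λ² − (-5)λ + (6) with roots -2 and -3.
Eigenvectors give P = [[1, 2], [1, 1]] with P⁻¹ = [[-1, 2], [1, -1]], and Q = P·diag(-2, -3)·P⁻¹.
Then Q^7 = P·diag(-128, -2187)·P⁻¹ = [[-128, -4374], [-128, -2187]] · [[-1, 2], [1, -1]] = [[-4246, 4118], [-2059, 1931]].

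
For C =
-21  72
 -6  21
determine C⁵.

tr C = 0 and det C = -9, so the characteristic polynomial is λ² − (0)λ + (-9) with roots 3 and -3.
Eigenvectors give P = [[3, 4], [1, 1]] with P⁻¹ = [[-1, 4], [1, -3]], and C = P·diag(3, -3)·P⁻¹.
Then C⁵ = P·diag(243, -243)·P⁻¹ = [[729, -972], [243, -243]] · [[-1, 4], [1, -3]] = [[-1701, 5832], [-486, 1701]].

[[-1701, 5832], [-486, 1701]]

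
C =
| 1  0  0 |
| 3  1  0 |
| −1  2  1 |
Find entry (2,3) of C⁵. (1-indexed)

0

C = I + N where N = [[0, 0, 0], [3, 0, 0], [−1, 2, 0]] is strictly lower-triangular, so N³ = 0.
(I + N)⁵ = I + 5·N + 10·N² = [[1, 0, 0], [15, 1, 0], [55, 10, 1]].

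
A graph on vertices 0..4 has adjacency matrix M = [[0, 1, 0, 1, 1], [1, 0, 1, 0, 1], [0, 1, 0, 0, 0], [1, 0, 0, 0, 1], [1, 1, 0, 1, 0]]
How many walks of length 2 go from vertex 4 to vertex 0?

The number of length-2 walks from vertex 4 to vertex 0 is entry (4,0) of M^2, where M is the adjacency matrix.
M^2 = [[3, 1, 1, 1, 2], [1, 3, 0, 2, 1], [1, 0, 1, 0, 1], [1, 2, 0, 2, 1], [2, 1, 1, 1, 3]]

2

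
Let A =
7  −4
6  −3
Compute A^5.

tr A = 4 and det A = 3, so the characteristic polynomial is λ² − (4)λ + (3) with roots 1 and 3.
Eigenvectors give P = [[2, 1], [3, 1]] with P⁻¹ = [[−1, 1], [3, −2]], and A = P·diag(1, 3)·P⁻¹.
Then A^5 = P·diag(1, 243)·P⁻¹ = [[2, 243], [3, 243]] · [[−1, 1], [3, −2]] = [[727, −484], [726, −483]].

[[727, −484], [726, −483]]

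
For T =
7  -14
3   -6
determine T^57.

T² = T (a projection; rank 1, trace 1), so T^57 = T.

[[7, -14], [3, -6]]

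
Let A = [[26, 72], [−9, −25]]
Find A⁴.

tr A = 1 and det A = −2, so the characteristic polynomial is λ² − (1)λ + (−2) with roots 2 and −1.
Eigenvectors give P = [[−3, −8], [1, 3]] with P⁻¹ = [[−3, −8], [1, 3]], and A = P·diag(2, −1)·P⁻¹.
Then A⁴ = P·diag(16, 1)·P⁻¹ = [[−48, −8], [16, 3]] · [[−3, −8], [1, 3]] = [[136, 360], [−45, −119]].

[[136, 360], [−45, −119]]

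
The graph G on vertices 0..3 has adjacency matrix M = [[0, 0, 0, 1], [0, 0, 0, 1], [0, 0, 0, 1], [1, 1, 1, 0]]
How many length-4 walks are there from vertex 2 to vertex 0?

The number of length-4 walks from vertex 2 to vertex 0 is entry (2,0) of M⁴, where M is the adjacency matrix.
M² = [[1, 1, 1, 0], [1, 1, 1, 0], [1, 1, 1, 0], [0, 0, 0, 3]]
M³ = [[0, 0, 0, 3], [0, 0, 0, 3], [0, 0, 0, 3], [3, 3, 3, 0]]
M⁴ = [[3, 3, 3, 0], [3, 3, 3, 0], [3, 3, 3, 0], [0, 0, 0, 9]]

3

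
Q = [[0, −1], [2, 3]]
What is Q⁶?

tr Q = 3 and det Q = 2, so the characteristic polynomial is λ² − (3)λ + (2) with roots 2 and 1.
Eigenvectors give P = [[−1, −1], [2, 1]] with P⁻¹ = [[1, 1], [−2, −1]], and Q = P·diag(2, 1)·P⁻¹.
Then Q⁶ = P·diag(64, 1)·P⁻¹ = [[−64, −1], [128, 1]] · [[1, 1], [−2, −1]] = [[−62, −63], [126, 127]].

[[−62, −63], [126, 127]]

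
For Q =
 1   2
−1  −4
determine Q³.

[[5, 22], [−11, −50]]

Q² = [[−1, −6], [3, 14]]
Q³ = [[5, 22], [−11, −50]]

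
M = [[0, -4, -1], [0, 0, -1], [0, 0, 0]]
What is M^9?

[[0, 0, 0], [0, 0, 0], [0, 0, 0]]

M is strictly triangular, hence nilpotent: M^3 = 0, so M^9 = 0.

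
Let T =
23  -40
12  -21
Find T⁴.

[[481, -800], [240, -399]]

tr T = 2 and det T = -3, so the characteristic polynomial is λ² − (2)λ + (-3) with roots -1 and 3.
Eigenvectors give P = [[-5, 2], [-3, 1]] with P⁻¹ = [[1, -2], [3, -5]], and T = P·diag(-1, 3)·P⁻¹.
Then T⁴ = P·diag(1, 81)·P⁻¹ = [[-5, 162], [-3, 81]] · [[1, -2], [3, -5]] = [[481, -800], [240, -399]].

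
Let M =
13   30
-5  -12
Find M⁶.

[[2059, 3990], [-665, -1266]]

tr M = 1 and det M = -6, so the characteristic polynomial is λ² − (1)λ + (-6) with roots 3 and -2.
Eigenvectors give P = [[3, -2], [-1, 1]] with P⁻¹ = [[1, 2], [1, 3]], and M = P·diag(3, -2)·P⁻¹.
Then M⁶ = P·diag(729, 64)·P⁻¹ = [[2187, -128], [-729, 64]] · [[1, 2], [1, 3]] = [[2059, 3990], [-665, -1266]].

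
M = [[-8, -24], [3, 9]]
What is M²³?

M² = M (a projection; rank 1, trace 1), so M²³ = M.

[[-8, -24], [3, 9]]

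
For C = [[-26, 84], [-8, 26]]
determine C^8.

[[256, 0], [0, 256]]

tr C = 0 and det C = -4, so the characteristic polynomial is λ² − (0)λ + (-4) with roots -2 and 2.
Eigenvectors give P = [[7, 3], [2, 1]] with P⁻¹ = [[1, -3], [-2, 7]], and C = P·diag(-2, 2)·P⁻¹.
Then C^8 = P·diag(256, 256)·P⁻¹ = [[1792, 768], [512, 256]] · [[1, -3], [-2, 7]] = [[256, 0], [0, 256]].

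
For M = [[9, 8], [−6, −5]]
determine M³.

tr M = 4 and det M = 3, so the characteristic polynomial is λ² − (4)λ + (3) with roots 1 and 3.
Eigenvectors give P = [[−1, 4], [1, −3]] with P⁻¹ = [[3, 4], [1, 1]], and M = P·diag(1, 3)·P⁻¹.
Then M³ = P·diag(1, 27)·P⁻¹ = [[−1, 108], [1, −81]] · [[3, 4], [1, 1]] = [[105, 104], [−78, −77]].

[[105, 104], [−78, −77]]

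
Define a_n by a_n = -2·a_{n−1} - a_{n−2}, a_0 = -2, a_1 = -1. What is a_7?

With companion matrix C = [[-2, -1], [1, 0]], [a_n, a_{n−1}]ᵀ = C·[a_{n−1}, a_{n−2}]ᵀ, so [a_7, a_6]ᵀ = C^6·[a_1, a_0]ᵀ.
C^6 = [[7, 6], [-6, -5]], giving [a_7, a_6]ᵀ = [[-19], [16]].

-19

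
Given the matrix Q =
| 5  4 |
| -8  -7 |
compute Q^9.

tr Q = -2 and det Q = -3, so the characteristic polynomial is λ² − (-2)λ + (-3) with roots 1 and -3.
Eigenvectors give P = [[-1, -1], [1, 2]] with P⁻¹ = [[-2, -1], [1, 1]], and Q = P·diag(1, -3)·P⁻¹.
Then Q^9 = P·diag(1, -19683)·P⁻¹ = [[-1, 19683], [1, -39366]] · [[-2, -1], [1, 1]] = [[19685, 19684], [-39368, -39367]].

[[19685, 19684], [-39368, -39367]]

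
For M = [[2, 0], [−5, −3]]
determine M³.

[[8, 0], [−35, −27]]

tr M = −1 and det M = −6, so the characteristic polynomial is λ² − (−1)λ + (−6) with roots 2 and −3.
Eigenvectors give P = [[−1, 0], [1, 1]] with P⁻¹ = [[−1, 0], [1, 1]], and M = P·diag(2, −3)·P⁻¹.
Then M³ = P·diag(8, −27)·P⁻¹ = [[−8, 0], [8, −27]] · [[−1, 0], [1, 1]] = [[8, 0], [−35, −27]].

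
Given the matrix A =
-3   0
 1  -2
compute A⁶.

tr A = -5 and det A = 6, so the characteristic polynomial is λ² − (-5)λ + (6) with roots -2 and -3.
Eigenvectors give P = [[0, -1], [1, 1]] with P⁻¹ = [[1, 1], [-1, 0]], and A = P·diag(-2, -3)·P⁻¹.
Then A⁶ = P·diag(64, 729)·P⁻¹ = [[0, -729], [64, 729]] · [[1, 1], [-1, 0]] = [[729, 0], [-665, 64]].

[[729, 0], [-665, 64]]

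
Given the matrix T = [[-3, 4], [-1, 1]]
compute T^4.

[[9, -16], [4, -7]]

T^2 = [[5, -8], [2, -3]]
T^3 = [[-7, 12], [-3, 5]]
T^4 = [[9, -16], [4, -7]]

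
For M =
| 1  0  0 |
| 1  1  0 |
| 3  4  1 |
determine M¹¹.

[[1, 0, 0], [11, 1, 0], [253, 44, 1]]

M = I + N where N = [[0, 0, 0], [1, 0, 0], [3, 4, 0]] is strictly lower-triangular, so N³ = 0.
(I + N)¹¹ = I + 11·N + 55·N² = [[1, 0, 0], [11, 1, 0], [253, 44, 1]].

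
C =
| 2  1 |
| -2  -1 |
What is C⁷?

C² = C (a projection; rank 1, trace 1), so C⁷ = C.

[[2, 1], [-2, -1]]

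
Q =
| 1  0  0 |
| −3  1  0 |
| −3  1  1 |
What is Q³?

[[1, 0, 0], [−9, 1, 0], [−18, 3, 1]]

Q = I + N where N = [[0, 0, 0], [−3, 0, 0], [−3, 1, 0]] is strictly lower-triangular, so N³ = 0.
(I + N)³ = I + 3·N + 3·N² = [[1, 0, 0], [−9, 1, 0], [−18, 3, 1]].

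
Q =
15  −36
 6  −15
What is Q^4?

[[81, 0], [0, 81]]

tr Q = 0 and det Q = −9, so the characteristic polynomial is λ² − (0)λ + (−9) with roots 3 and −3.
Eigenvectors give P = [[−3, −2], [−1, −1]] with P⁻¹ = [[−1, 2], [1, −3]], and Q = P·diag(3, −3)·P⁻¹.
Then Q^4 = P·diag(81, 81)·P⁻¹ = [[−243, −162], [−81, −81]] · [[−1, 2], [1, −3]] = [[81, 0], [0, 81]].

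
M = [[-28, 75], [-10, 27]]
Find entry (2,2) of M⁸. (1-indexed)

-31269

tr M = -1 and det M = -6, so the characteristic polynomial is λ² − (-1)λ + (-6) with roots 2 and -3.
Eigenvectors give P = [[5, 3], [2, 1]] with P⁻¹ = [[-1, 3], [2, -5]], and M = P·diag(2, -3)·P⁻¹.
Then M⁸ = P·diag(256, 6561)·P⁻¹ = [[1280, 19683], [512, 6561]] · [[-1, 3], [2, -5]] = [[38086, -94575], [12610, -31269]].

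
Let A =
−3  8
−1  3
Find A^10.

A² = I (check: tr A = 0 and det A = −1), so A^10 = I since 10 is even.

[[1, 0], [0, 1]]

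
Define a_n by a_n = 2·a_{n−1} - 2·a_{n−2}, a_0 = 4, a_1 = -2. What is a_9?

-32

With companion matrix M = [[2, -2], [1, 0]], [a_n, a_{n−1}]ᵀ = M·[a_{n−1}, a_{n−2}]ᵀ, so [a_9, a_8]ᵀ = M⁸·[a_1, a_0]ᵀ.
M⁸ = [[16, 0], [0, 16]], giving [a_9, a_8]ᵀ = [[-32], [64]].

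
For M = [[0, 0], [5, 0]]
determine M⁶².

[[0, 0], [0, 0]]

M is strictly triangular, hence nilpotent: M² = 0, so M⁶² = 0.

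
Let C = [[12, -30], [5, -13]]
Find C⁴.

[[-114, 390], [-65, 211]]

tr C = -1 and det C = -6, so the characteristic polynomial is λ² − (-1)λ + (-6) with roots 2 and -3.
Eigenvectors give P = [[-3, -2], [-1, -1]] with P⁻¹ = [[-1, 2], [1, -3]], and C = P·diag(2, -3)·P⁻¹.
Then C⁴ = P·diag(16, 81)·P⁻¹ = [[-48, -162], [-16, -81]] · [[-1, 2], [1, -3]] = [[-114, 390], [-65, 211]].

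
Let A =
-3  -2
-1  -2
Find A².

[[11, 10], [5, 6]]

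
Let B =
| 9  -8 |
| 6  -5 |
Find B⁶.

[[2913, -2912], [2184, -2183]]

tr B = 4 and det B = 3, so the characteristic polynomial is λ² − (4)λ + (3) with roots 3 and 1.
Eigenvectors give P = [[-4, 1], [-3, 1]] with P⁻¹ = [[-1, 1], [-3, 4]], and B = P·diag(3, 1)·P⁻¹.
Then B⁶ = P·diag(729, 1)·P⁻¹ = [[-2916, 1], [-2187, 1]] · [[-1, 1], [-3, 4]] = [[2913, -2912], [2184, -2183]].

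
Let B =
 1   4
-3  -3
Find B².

[[-11, -8], [6, -3]]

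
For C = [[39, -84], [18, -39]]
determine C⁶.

[[729, 0], [0, 729]]

tr C = 0 and det C = -9, so the characteristic polynomial is λ² − (0)λ + (-9) with roots 3 and -3.
Eigenvectors give P = [[7, 2], [3, 1]] with P⁻¹ = [[1, -2], [-3, 7]], and C = P·diag(3, -3)·P⁻¹.
Then C⁶ = P·diag(729, 729)·P⁻¹ = [[5103, 1458], [2187, 729]] · [[1, -2], [-3, 7]] = [[729, 0], [0, 729]].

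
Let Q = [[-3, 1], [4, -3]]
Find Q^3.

[[-63, 31], [124, -63]]

Q^2 = [[13, -6], [-24, 13]]
Q^3 = [[-63, 31], [124, -63]]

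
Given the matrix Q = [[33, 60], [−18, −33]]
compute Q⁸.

tr Q = 0 and det Q = −9, so the characteristic polynomial is λ² − (0)λ + (−9) with roots 3 and −3.
Eigenvectors give P = [[−2, −5], [1, 3]] with P⁻¹ = [[−3, −5], [1, 2]], and Q = P·diag(3, −3)·P⁻¹.
Then Q⁸ = P·diag(6561, 6561)·P⁻¹ = [[−13122, −32805], [6561, 19683]] · [[−3, −5], [1, 2]] = [[6561, 0], [0, 6561]].

[[6561, 0], [0, 6561]]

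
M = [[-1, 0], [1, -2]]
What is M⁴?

tr M = -3 and det M = 2, so the characteristic polynomial is λ² − (-3)λ + (2) with roots -1 and -2.
Eigenvectors give P = [[1, 0], [1, -1]] with P⁻¹ = [[1, 0], [1, -1]], and M = P·diag(-1, -2)·P⁻¹.
Then M⁴ = P·diag(1, 16)·P⁻¹ = [[1, 0], [1, -16]] · [[1, 0], [1, -1]] = [[1, 0], [-15, 16]].

[[1, 0], [-15, 16]]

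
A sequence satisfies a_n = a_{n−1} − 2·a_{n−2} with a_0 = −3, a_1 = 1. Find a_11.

−43

With companion matrix A = [[1, −2], [1, 0]], [a_n, a_{n−1}]ᵀ = A·[a_{n−1}, a_{n−2}]ᵀ, so [a_11, a_10]ᵀ = A¹⁰·[a_1, a_0]ᵀ.
A¹⁰ = [[23, 22], [−11, 34]], giving [a_11, a_10]ᵀ = [[−43], [−113]].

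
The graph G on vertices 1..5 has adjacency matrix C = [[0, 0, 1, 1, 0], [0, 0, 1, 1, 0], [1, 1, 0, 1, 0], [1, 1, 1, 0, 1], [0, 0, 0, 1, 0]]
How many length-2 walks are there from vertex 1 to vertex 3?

1

The number of length-2 walks from vertex 1 to vertex 3 is entry (1,3) of C², where C is the adjacency matrix.
C² = [[2, 2, 1, 1, 1], [2, 2, 1, 1, 1], [1, 1, 3, 2, 1], [1, 1, 2, 4, 0], [1, 1, 1, 0, 1]]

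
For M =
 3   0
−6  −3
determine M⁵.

tr M = 0 and det M = −9, so the characteristic polynomial is λ² − (0)λ + (−9) with roots 3 and −3.
Eigenvectors give P = [[−1, 0], [1, 1]] with P⁻¹ = [[−1, 0], [1, 1]], and M = P·diag(3, −3)·P⁻¹.
Then M⁵ = P·diag(243, −243)·P⁻¹ = [[−243, 0], [243, −243]] · [[−1, 0], [1, 1]] = [[243, 0], [−486, −243]].

[[243, 0], [−486, −243]]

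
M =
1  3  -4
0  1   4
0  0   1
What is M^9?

M = I + N where N = [[0, 3, -4], [0, 0, 4], [0, 0, 0]] is strictly upper-triangular, so N^3 = 0.
(I + N)^9 = I + 9·N + 36·N^2 = [[1, 27, 396], [0, 1, 36], [0, 0, 1]].

[[1, 27, 396], [0, 1, 36], [0, 0, 1]]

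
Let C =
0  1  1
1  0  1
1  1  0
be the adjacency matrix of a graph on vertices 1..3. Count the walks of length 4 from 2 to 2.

6

The number of length-4 walks from vertex 2 to vertex 2 is entry (2,2) of C⁴, where C is the adjacency matrix.
C² = [[2, 1, 1], [1, 2, 1], [1, 1, 2]]
C³ = [[2, 3, 3], [3, 2, 3], [3, 3, 2]]
C⁴ = [[6, 5, 5], [5, 6, 5], [5, 5, 6]]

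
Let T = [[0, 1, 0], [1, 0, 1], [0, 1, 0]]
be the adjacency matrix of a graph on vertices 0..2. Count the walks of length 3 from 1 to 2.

2

The number of length-3 walks from vertex 1 to vertex 2 is entry (1,2) of T³, where T is the adjacency matrix.
T² = [[1, 0, 1], [0, 2, 0], [1, 0, 1]]
T³ = [[0, 2, 0], [2, 0, 2], [0, 2, 0]]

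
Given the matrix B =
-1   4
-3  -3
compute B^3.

B^2 = [[-11, -16], [12, -3]]
B^3 = [[59, 4], [-3, 57]]

[[59, 4], [-3, 57]]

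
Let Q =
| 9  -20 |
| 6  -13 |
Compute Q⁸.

[[-32799, 65600], [-19680, 39361]]

tr Q = -4 and det Q = 3, so the characteristic polynomial is λ² − (-4)λ + (3) with roots -3 and -1.
Eigenvectors give P = [[5, -2], [3, -1]] with P⁻¹ = [[-1, 2], [-3, 5]], and Q = P·diag(-3, -1)·P⁻¹.
Then Q⁸ = P·diag(6561, 1)·P⁻¹ = [[32805, -2], [19683, -1]] · [[-1, 2], [-3, 5]] = [[-32799, 65600], [-19680, 39361]].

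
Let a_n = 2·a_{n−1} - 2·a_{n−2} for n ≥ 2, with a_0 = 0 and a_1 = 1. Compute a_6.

-8

With companion matrix A = [[2, -2], [1, 0]], [a_n, a_{n−1}]ᵀ = A·[a_{n−1}, a_{n−2}]ᵀ, so [a_6, a_5]ᵀ = A⁵·[a_1, a_0]ᵀ.
A⁵ = [[-8, 8], [-4, 0]], giving [a_6, a_5]ᵀ = [[-8], [-4]].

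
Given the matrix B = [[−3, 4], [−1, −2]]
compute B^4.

B^2 = [[5, −20], [5, 0]]
B^3 = [[5, 60], [−15, 20]]
B^4 = [[−75, −100], [25, −100]]

[[−75, −100], [25, −100]]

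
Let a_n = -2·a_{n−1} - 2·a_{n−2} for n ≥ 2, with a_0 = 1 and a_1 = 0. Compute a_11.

With companion matrix Q = [[-2, -2], [1, 0]], [a_n, a_{n−1}]ᵀ = Q·[a_{n−1}, a_{n−2}]ᵀ, so [a_11, a_10]ᵀ = Q¹⁰·[a_1, a_0]ᵀ.
Q¹⁰ = [[32, 64], [-32, -32]], giving [a_11, a_10]ᵀ = [[64], [-32]].

64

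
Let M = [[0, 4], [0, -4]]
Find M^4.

[[0, -256], [0, 256]]

M^2 = [[0, -16], [0, 16]]
M^3 = [[0, 64], [0, -64]]
M^4 = [[0, -256], [0, 256]]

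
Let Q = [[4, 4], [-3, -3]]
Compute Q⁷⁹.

[[4, 4], [-3, -3]]

Q² = Q (a projection; rank 1, trace 1), so Q⁷⁹ = Q.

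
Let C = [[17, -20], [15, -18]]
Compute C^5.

[[857, -1100], [825, -1068]]

tr C = -1 and det C = -6, so the characteristic polynomial is λ² − (-1)λ + (-6) with roots -3 and 2.
Eigenvectors give P = [[1, 4], [1, 3]] with P⁻¹ = [[-3, 4], [1, -1]], and C = P·diag(-3, 2)·P⁻¹.
Then C^5 = P·diag(-243, 32)·P⁻¹ = [[-243, 128], [-243, 96]] · [[-3, 4], [1, -1]] = [[857, -1100], [825, -1068]].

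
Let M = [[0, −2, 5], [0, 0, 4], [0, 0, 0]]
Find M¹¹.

M is strictly triangular, hence nilpotent: M³ = 0, so M¹¹ = 0.

[[0, 0, 0], [0, 0, 0], [0, 0, 0]]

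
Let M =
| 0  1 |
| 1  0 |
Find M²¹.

M² = I (check: tr M = 0 and det M = −1), so M²¹ = M since 21 is odd.

[[0, 1], [1, 0]]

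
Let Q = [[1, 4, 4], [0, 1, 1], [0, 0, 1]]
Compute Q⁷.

Q = I + N where N = [[0, 4, 4], [0, 0, 1], [0, 0, 0]] is strictly upper-triangular, so N³ = 0.
(I + N)⁷ = I + 7·N + 21·N² = [[1, 28, 112], [0, 1, 7], [0, 0, 1]].

[[1, 28, 112], [0, 1, 7], [0, 0, 1]]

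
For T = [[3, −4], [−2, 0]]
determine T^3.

T^2 = [[17, −12], [−6, 8]]
T^3 = [[75, −68], [−34, 24]]

[[75, −68], [−34, 24]]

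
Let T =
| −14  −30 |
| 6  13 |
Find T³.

tr T = −1 and det T = −2, so the characteristic polynomial is λ² − (−1)λ + (−2) with roots 1 and −2.
Eigenvectors give P = [[−2, −5], [1, 2]] with P⁻¹ = [[2, 5], [−1, −2]], and T = P·diag(1, −2)·P⁻¹.
Then T³ = P·diag(1, −8)·P⁻¹ = [[−2, 40], [1, −16]] · [[2, 5], [−1, −2]] = [[−44, −90], [18, 37]].

[[−44, −90], [18, 37]]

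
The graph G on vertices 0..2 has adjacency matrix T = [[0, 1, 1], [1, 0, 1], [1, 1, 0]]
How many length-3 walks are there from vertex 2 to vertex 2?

The number of length-3 walks from vertex 2 to vertex 2 is entry (2,2) of T³, where T is the adjacency matrix.
T² = [[2, 1, 1], [1, 2, 1], [1, 1, 2]]
T³ = [[2, 3, 3], [3, 2, 3], [3, 3, 2]]

2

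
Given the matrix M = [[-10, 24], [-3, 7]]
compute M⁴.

[[136, -360], [45, -119]]

tr M = -3 and det M = 2, so the characteristic polynomial is λ² − (-3)λ + (2) with roots -1 and -2.
Eigenvectors give P = [[8, 3], [3, 1]] with P⁻¹ = [[-1, 3], [3, -8]], and M = P·diag(-1, -2)·P⁻¹.
Then M⁴ = P·diag(1, 16)·P⁻¹ = [[8, 48], [3, 16]] · [[-1, 3], [3, -8]] = [[136, -360], [45, -119]].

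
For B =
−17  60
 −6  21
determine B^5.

tr B = 4 and det B = 3, so the characteristic polynomial is λ² − (4)λ + (3) with roots 3 and 1.
Eigenvectors give P = [[3, 10], [1, 3]] with P⁻¹ = [[−3, 10], [1, −3]], and B = P·diag(3, 1)·P⁻¹.
Then B^5 = P·diag(243, 1)·P⁻¹ = [[729, 10], [243, 3]] · [[−3, 10], [1, −3]] = [[−2177, 7260], [−726, 2421]].

[[−2177, 7260], [−726, 2421]]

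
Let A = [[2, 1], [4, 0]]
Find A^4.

A^2 = [[8, 2], [8, 4]]
A^3 = [[24, 8], [32, 8]]
A^4 = [[80, 24], [96, 32]]

[[80, 24], [96, 32]]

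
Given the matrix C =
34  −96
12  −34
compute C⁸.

tr C = 0 and det C = −4, so the characteristic polynomial is λ² − (0)λ + (−4) with roots 2 and −2.
Eigenvectors give P = [[−3, 8], [−1, 3]] with P⁻¹ = [[−3, 8], [−1, 3]], and C = P·diag(2, −2)·P⁻¹.
Then C⁸ = P·diag(256, 256)·P⁻¹ = [[−768, 2048], [−256, 768]] · [[−3, 8], [−1, 3]] = [[256, 0], [0, 256]].

[[256, 0], [0, 256]]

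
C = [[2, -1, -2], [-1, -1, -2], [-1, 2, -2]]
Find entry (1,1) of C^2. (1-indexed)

7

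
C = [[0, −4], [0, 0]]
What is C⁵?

C is strictly triangular, hence nilpotent: C² = 0, so C⁵ = 0.

[[0, 0], [0, 0]]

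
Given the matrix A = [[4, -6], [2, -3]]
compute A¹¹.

[[4, -6], [2, -3]]

A² = A (a projection; rank 1, trace 1), so A¹¹ = A.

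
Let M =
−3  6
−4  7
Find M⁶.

[[−1455, 2184], [−1456, 2185]]

tr M = 4 and det M = 3, so the characteristic polynomial is λ² − (4)λ + (3) with roots 1 and 3.
Eigenvectors give P = [[−3, 1], [−2, 1]] with P⁻¹ = [[−1, 1], [−2, 3]], and M = P·diag(1, 3)·P⁻¹.
Then M⁶ = P·diag(1, 729)·P⁻¹ = [[−3, 729], [−2, 729]] · [[−1, 1], [−2, 3]] = [[−1455, 2184], [−1456, 2185]].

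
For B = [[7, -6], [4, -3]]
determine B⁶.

[[2185, -2184], [1456, -1455]]

tr B = 4 and det B = 3, so the characteristic polynomial is λ² − (4)λ + (3) with roots 1 and 3.
Eigenvectors give P = [[1, 3], [1, 2]] with P⁻¹ = [[-2, 3], [1, -1]], and B = P·diag(1, 3)·P⁻¹.
Then B⁶ = P·diag(1, 729)·P⁻¹ = [[1, 2187], [1, 1458]] · [[-2, 3], [1, -1]] = [[2185, -2184], [1456, -1455]].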